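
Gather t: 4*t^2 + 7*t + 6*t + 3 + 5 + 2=4*t^2 + 13*t + 10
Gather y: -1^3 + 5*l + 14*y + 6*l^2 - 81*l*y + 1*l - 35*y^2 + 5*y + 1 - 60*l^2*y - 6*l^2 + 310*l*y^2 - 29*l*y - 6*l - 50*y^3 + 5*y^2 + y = -50*y^3 + y^2*(310*l - 30) + y*(-60*l^2 - 110*l + 20)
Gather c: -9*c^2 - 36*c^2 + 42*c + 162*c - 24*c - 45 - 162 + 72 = -45*c^2 + 180*c - 135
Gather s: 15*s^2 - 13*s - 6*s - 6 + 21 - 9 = 15*s^2 - 19*s + 6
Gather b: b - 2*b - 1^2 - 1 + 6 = 4 - b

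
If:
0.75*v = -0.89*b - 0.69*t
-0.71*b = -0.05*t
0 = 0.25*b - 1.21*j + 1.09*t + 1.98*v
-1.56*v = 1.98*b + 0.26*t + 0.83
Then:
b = 0.05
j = -0.52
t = 0.71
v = -0.71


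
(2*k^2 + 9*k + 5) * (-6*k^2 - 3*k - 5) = -12*k^4 - 60*k^3 - 67*k^2 - 60*k - 25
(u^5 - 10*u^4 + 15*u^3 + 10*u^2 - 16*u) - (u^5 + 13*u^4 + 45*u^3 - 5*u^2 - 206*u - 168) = -23*u^4 - 30*u^3 + 15*u^2 + 190*u + 168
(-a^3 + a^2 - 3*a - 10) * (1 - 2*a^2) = 2*a^5 - 2*a^4 + 5*a^3 + 21*a^2 - 3*a - 10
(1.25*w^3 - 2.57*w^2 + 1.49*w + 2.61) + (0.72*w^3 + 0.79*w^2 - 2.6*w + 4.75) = 1.97*w^3 - 1.78*w^2 - 1.11*w + 7.36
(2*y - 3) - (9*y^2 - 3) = -9*y^2 + 2*y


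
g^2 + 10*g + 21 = (g + 3)*(g + 7)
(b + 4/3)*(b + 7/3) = b^2 + 11*b/3 + 28/9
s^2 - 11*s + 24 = (s - 8)*(s - 3)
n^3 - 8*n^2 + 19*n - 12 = (n - 4)*(n - 3)*(n - 1)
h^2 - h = h*(h - 1)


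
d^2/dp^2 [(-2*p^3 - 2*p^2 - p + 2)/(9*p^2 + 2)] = 2*(-45*p^3 + 594*p^2 + 30*p - 44)/(729*p^6 + 486*p^4 + 108*p^2 + 8)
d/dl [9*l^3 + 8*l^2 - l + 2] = 27*l^2 + 16*l - 1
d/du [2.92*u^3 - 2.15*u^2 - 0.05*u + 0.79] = 8.76*u^2 - 4.3*u - 0.05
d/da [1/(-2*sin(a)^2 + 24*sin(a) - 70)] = (sin(a) - 6)*cos(a)/(sin(a)^2 - 12*sin(a) + 35)^2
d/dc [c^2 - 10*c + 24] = 2*c - 10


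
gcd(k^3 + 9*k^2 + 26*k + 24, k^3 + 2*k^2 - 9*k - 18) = k^2 + 5*k + 6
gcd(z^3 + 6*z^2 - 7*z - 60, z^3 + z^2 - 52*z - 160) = z^2 + 9*z + 20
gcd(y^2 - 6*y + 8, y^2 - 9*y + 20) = y - 4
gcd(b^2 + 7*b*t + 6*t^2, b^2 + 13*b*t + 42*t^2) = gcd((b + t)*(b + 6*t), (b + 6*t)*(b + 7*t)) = b + 6*t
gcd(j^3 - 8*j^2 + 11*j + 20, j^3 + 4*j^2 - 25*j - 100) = j - 5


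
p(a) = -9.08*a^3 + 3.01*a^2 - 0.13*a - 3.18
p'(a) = -27.24*a^2 + 6.02*a - 0.13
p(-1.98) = 79.36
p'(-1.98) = -118.84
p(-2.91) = 246.44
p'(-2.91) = -248.32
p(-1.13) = 13.91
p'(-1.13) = -41.72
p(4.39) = -713.95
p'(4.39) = -498.67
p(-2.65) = 187.28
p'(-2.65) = -207.38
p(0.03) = -3.18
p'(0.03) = 0.03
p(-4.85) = 1104.14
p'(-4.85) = -670.08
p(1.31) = -18.60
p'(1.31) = -38.99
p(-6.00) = 2067.24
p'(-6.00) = -1016.89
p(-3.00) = 269.46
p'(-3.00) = -263.35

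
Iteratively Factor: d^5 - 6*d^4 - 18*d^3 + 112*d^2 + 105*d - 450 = (d + 3)*(d^4 - 9*d^3 + 9*d^2 + 85*d - 150) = (d + 3)^2*(d^3 - 12*d^2 + 45*d - 50) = (d - 5)*(d + 3)^2*(d^2 - 7*d + 10) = (d - 5)*(d - 2)*(d + 3)^2*(d - 5)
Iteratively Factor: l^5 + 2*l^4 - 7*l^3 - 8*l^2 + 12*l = (l + 3)*(l^4 - l^3 - 4*l^2 + 4*l) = (l - 1)*(l + 3)*(l^3 - 4*l) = l*(l - 1)*(l + 3)*(l^2 - 4) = l*(l - 2)*(l - 1)*(l + 3)*(l + 2)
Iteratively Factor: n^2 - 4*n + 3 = (n - 1)*(n - 3)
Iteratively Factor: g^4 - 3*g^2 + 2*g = (g - 1)*(g^3 + g^2 - 2*g) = g*(g - 1)*(g^2 + g - 2) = g*(g - 1)*(g + 2)*(g - 1)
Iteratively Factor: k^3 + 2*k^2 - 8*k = (k)*(k^2 + 2*k - 8) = k*(k + 4)*(k - 2)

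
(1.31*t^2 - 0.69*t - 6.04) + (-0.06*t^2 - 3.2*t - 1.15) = 1.25*t^2 - 3.89*t - 7.19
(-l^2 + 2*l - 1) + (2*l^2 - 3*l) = l^2 - l - 1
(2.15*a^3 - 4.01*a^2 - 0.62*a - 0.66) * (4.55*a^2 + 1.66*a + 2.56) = 9.7825*a^5 - 14.6765*a^4 - 3.9736*a^3 - 14.2978*a^2 - 2.6828*a - 1.6896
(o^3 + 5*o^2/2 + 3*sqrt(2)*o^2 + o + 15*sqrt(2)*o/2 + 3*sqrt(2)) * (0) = 0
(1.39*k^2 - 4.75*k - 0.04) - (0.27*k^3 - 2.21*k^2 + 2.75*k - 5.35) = -0.27*k^3 + 3.6*k^2 - 7.5*k + 5.31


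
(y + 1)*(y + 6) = y^2 + 7*y + 6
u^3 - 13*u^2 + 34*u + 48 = (u - 8)*(u - 6)*(u + 1)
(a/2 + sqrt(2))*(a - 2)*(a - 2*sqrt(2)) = a^3/2 - a^2 - 4*a + 8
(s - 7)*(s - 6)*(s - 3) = s^3 - 16*s^2 + 81*s - 126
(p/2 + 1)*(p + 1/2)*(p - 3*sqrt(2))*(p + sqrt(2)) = p^4/2 - sqrt(2)*p^3 + 5*p^3/4 - 5*sqrt(2)*p^2/2 - 5*p^2/2 - 15*p/2 - sqrt(2)*p - 3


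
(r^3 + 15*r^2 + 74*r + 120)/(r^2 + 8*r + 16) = (r^2 + 11*r + 30)/(r + 4)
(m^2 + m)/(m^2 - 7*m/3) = 3*(m + 1)/(3*m - 7)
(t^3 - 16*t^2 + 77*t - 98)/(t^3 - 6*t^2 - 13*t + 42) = (t - 7)/(t + 3)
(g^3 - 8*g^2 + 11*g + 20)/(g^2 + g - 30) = (g^2 - 3*g - 4)/(g + 6)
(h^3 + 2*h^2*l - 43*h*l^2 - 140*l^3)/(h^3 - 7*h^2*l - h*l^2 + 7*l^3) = (h^2 + 9*h*l + 20*l^2)/(h^2 - l^2)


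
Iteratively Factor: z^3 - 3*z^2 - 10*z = (z - 5)*(z^2 + 2*z) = (z - 5)*(z + 2)*(z)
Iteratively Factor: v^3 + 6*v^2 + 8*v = (v + 2)*(v^2 + 4*v) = (v + 2)*(v + 4)*(v)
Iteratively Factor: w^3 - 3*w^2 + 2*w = (w - 2)*(w^2 - w) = (w - 2)*(w - 1)*(w)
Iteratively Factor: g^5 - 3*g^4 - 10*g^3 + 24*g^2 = (g + 3)*(g^4 - 6*g^3 + 8*g^2) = (g - 2)*(g + 3)*(g^3 - 4*g^2) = g*(g - 2)*(g + 3)*(g^2 - 4*g) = g^2*(g - 2)*(g + 3)*(g - 4)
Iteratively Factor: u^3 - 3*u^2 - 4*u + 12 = (u - 3)*(u^2 - 4) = (u - 3)*(u + 2)*(u - 2)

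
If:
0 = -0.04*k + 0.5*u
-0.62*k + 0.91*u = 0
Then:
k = 0.00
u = 0.00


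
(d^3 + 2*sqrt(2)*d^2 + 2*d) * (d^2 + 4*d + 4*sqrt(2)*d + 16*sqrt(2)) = d^5 + 4*d^4 + 6*sqrt(2)*d^4 + 18*d^3 + 24*sqrt(2)*d^3 + 8*sqrt(2)*d^2 + 72*d^2 + 32*sqrt(2)*d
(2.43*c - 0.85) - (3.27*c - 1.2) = 0.35 - 0.84*c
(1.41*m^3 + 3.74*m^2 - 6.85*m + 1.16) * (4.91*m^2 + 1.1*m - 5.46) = 6.9231*m^5 + 19.9144*m^4 - 37.2181*m^3 - 22.2598*m^2 + 38.677*m - 6.3336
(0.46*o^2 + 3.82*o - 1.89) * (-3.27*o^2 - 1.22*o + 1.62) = -1.5042*o^4 - 13.0526*o^3 + 2.2651*o^2 + 8.4942*o - 3.0618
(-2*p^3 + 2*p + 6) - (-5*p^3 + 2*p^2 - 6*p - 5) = 3*p^3 - 2*p^2 + 8*p + 11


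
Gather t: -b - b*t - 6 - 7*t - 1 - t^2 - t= -b - t^2 + t*(-b - 8) - 7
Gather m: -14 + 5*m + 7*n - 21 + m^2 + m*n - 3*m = m^2 + m*(n + 2) + 7*n - 35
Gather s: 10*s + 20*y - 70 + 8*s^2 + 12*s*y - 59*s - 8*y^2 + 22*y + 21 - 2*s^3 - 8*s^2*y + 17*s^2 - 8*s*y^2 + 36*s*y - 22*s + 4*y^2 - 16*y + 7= -2*s^3 + s^2*(25 - 8*y) + s*(-8*y^2 + 48*y - 71) - 4*y^2 + 26*y - 42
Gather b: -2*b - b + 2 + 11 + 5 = 18 - 3*b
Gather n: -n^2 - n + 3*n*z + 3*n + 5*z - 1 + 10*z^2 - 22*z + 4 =-n^2 + n*(3*z + 2) + 10*z^2 - 17*z + 3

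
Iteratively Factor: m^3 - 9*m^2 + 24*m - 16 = (m - 1)*(m^2 - 8*m + 16) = (m - 4)*(m - 1)*(m - 4)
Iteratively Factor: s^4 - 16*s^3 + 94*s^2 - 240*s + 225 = (s - 3)*(s^3 - 13*s^2 + 55*s - 75) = (s - 5)*(s - 3)*(s^2 - 8*s + 15) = (s - 5)^2*(s - 3)*(s - 3)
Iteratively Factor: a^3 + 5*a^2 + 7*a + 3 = (a + 1)*(a^2 + 4*a + 3) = (a + 1)^2*(a + 3)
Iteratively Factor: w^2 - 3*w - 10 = (w + 2)*(w - 5)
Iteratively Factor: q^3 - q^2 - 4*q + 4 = (q + 2)*(q^2 - 3*q + 2) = (q - 2)*(q + 2)*(q - 1)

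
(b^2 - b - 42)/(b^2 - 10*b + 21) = (b + 6)/(b - 3)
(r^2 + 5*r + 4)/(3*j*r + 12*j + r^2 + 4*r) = (r + 1)/(3*j + r)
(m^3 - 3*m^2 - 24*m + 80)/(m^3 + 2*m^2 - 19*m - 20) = (m - 4)/(m + 1)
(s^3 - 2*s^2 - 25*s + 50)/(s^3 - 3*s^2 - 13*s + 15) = (s^2 + 3*s - 10)/(s^2 + 2*s - 3)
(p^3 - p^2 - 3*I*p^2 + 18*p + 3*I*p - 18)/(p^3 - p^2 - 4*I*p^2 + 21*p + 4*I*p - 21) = (p - 6*I)/(p - 7*I)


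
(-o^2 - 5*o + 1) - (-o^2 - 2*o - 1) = 2 - 3*o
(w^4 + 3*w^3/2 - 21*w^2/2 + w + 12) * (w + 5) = w^5 + 13*w^4/2 - 3*w^3 - 103*w^2/2 + 17*w + 60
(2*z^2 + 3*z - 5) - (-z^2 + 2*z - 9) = 3*z^2 + z + 4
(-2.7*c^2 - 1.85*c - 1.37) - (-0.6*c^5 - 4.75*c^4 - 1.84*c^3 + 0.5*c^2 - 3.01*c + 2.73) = 0.6*c^5 + 4.75*c^4 + 1.84*c^3 - 3.2*c^2 + 1.16*c - 4.1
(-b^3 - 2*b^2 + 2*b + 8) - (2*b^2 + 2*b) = -b^3 - 4*b^2 + 8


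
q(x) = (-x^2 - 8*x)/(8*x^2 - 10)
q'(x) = -16*x*(-x^2 - 8*x)/(8*x^2 - 10)^2 + (-2*x - 8)/(8*x^2 - 10) = (16*x^2 + 5*x + 20)/(16*x^4 - 40*x^2 + 25)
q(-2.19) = 0.45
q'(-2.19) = 0.43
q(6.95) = -0.28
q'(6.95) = 0.02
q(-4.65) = 0.10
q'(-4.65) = 0.05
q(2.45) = -0.67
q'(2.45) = 0.36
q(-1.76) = 0.74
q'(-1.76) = 1.11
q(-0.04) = -0.03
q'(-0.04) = 0.80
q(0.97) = 3.52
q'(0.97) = 26.10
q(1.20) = -7.26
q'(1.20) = 84.90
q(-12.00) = -0.04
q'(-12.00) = 0.01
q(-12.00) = -0.04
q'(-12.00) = 0.01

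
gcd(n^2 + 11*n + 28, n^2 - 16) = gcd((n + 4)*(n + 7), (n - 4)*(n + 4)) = n + 4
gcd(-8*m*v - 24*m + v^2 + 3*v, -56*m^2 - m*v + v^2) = -8*m + v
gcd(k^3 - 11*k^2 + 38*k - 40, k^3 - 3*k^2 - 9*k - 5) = k - 5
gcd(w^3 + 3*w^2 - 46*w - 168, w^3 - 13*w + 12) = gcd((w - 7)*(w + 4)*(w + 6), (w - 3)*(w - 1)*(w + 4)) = w + 4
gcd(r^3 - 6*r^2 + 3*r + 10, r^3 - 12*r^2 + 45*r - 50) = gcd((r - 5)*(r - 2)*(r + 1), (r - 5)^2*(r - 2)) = r^2 - 7*r + 10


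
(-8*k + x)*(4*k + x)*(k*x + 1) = -32*k^3*x - 4*k^2*x^2 - 32*k^2 + k*x^3 - 4*k*x + x^2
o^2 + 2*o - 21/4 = (o - 3/2)*(o + 7/2)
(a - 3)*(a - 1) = a^2 - 4*a + 3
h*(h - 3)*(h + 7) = h^3 + 4*h^2 - 21*h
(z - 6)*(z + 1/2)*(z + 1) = z^3 - 9*z^2/2 - 17*z/2 - 3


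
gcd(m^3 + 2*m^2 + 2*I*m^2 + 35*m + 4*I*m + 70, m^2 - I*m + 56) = m + 7*I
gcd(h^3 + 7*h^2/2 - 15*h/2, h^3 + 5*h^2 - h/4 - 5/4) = h + 5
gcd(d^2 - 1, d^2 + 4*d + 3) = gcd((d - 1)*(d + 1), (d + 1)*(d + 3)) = d + 1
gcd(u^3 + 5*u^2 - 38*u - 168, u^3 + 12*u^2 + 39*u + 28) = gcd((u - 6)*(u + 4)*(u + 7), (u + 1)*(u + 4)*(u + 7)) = u^2 + 11*u + 28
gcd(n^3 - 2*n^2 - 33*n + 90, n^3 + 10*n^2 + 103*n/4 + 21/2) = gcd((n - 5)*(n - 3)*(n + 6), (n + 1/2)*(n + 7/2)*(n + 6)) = n + 6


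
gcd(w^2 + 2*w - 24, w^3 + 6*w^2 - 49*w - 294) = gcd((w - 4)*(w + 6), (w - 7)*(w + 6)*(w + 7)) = w + 6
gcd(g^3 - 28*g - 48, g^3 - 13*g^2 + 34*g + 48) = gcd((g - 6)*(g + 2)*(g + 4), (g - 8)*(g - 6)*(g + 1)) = g - 6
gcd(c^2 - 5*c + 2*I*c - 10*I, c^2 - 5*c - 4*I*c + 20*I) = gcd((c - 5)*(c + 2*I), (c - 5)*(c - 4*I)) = c - 5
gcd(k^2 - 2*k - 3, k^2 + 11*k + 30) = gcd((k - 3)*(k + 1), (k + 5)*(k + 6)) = 1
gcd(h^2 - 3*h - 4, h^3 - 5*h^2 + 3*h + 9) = h + 1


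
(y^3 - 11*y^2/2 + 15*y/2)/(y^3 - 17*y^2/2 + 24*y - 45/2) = y/(y - 3)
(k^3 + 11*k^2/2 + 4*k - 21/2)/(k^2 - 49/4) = 2*(k^2 + 2*k - 3)/(2*k - 7)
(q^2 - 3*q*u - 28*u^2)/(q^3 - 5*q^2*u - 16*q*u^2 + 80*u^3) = (q - 7*u)/(q^2 - 9*q*u + 20*u^2)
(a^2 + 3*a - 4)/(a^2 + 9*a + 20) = (a - 1)/(a + 5)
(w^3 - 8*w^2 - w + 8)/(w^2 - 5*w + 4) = (w^2 - 7*w - 8)/(w - 4)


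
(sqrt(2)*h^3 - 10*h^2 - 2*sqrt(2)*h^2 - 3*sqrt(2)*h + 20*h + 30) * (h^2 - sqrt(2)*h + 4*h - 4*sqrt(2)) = sqrt(2)*h^5 - 12*h^4 + 2*sqrt(2)*h^4 - 24*h^3 - sqrt(2)*h^3 + 8*sqrt(2)*h^2 + 132*h^2 - 110*sqrt(2)*h + 144*h - 120*sqrt(2)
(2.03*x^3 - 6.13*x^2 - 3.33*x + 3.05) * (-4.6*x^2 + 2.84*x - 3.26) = -9.338*x^5 + 33.9632*x^4 - 8.709*x^3 - 3.5034*x^2 + 19.5178*x - 9.943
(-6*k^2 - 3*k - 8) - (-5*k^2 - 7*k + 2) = -k^2 + 4*k - 10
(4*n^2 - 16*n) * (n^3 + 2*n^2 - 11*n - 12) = 4*n^5 - 8*n^4 - 76*n^3 + 128*n^2 + 192*n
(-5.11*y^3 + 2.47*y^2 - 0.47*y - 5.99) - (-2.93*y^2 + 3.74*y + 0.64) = -5.11*y^3 + 5.4*y^2 - 4.21*y - 6.63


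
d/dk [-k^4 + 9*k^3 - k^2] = k*(-4*k^2 + 27*k - 2)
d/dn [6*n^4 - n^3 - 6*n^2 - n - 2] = 24*n^3 - 3*n^2 - 12*n - 1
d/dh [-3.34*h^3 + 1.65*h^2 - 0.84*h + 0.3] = -10.02*h^2 + 3.3*h - 0.84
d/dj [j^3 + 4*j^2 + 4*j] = 3*j^2 + 8*j + 4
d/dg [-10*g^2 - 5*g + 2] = -20*g - 5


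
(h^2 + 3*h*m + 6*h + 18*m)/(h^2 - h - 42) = (h + 3*m)/(h - 7)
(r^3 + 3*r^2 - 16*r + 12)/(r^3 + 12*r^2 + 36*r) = (r^2 - 3*r + 2)/(r*(r + 6))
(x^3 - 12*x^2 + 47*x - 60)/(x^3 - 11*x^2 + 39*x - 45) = (x - 4)/(x - 3)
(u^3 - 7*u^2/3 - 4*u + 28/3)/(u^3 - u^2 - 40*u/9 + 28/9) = 3*(u - 2)/(3*u - 2)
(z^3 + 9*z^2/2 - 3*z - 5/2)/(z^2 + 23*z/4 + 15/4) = 2*(2*z^2 - z - 1)/(4*z + 3)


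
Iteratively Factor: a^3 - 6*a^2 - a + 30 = (a - 3)*(a^2 - 3*a - 10) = (a - 3)*(a + 2)*(a - 5)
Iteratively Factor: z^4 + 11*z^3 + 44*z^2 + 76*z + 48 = (z + 3)*(z^3 + 8*z^2 + 20*z + 16) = (z + 2)*(z + 3)*(z^2 + 6*z + 8) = (z + 2)^2*(z + 3)*(z + 4)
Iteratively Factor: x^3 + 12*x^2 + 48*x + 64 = (x + 4)*(x^2 + 8*x + 16) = (x + 4)^2*(x + 4)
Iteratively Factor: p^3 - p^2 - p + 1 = (p + 1)*(p^2 - 2*p + 1) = (p - 1)*(p + 1)*(p - 1)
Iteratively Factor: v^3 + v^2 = (v)*(v^2 + v) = v*(v + 1)*(v)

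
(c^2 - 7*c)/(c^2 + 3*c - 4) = c*(c - 7)/(c^2 + 3*c - 4)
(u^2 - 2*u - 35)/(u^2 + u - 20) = (u - 7)/(u - 4)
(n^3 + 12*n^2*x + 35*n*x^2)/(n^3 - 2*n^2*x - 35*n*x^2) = (-n - 7*x)/(-n + 7*x)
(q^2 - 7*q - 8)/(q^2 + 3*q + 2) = (q - 8)/(q + 2)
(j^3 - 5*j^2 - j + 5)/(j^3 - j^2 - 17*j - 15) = (j - 1)/(j + 3)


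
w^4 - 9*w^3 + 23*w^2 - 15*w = w*(w - 5)*(w - 3)*(w - 1)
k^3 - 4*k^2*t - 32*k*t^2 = k*(k - 8*t)*(k + 4*t)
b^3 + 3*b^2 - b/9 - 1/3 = (b - 1/3)*(b + 1/3)*(b + 3)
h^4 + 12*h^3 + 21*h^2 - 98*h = h*(h - 2)*(h + 7)^2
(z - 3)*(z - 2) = z^2 - 5*z + 6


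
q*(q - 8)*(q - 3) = q^3 - 11*q^2 + 24*q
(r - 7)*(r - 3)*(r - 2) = r^3 - 12*r^2 + 41*r - 42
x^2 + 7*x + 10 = (x + 2)*(x + 5)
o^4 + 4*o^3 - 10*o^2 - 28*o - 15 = (o - 3)*(o + 1)^2*(o + 5)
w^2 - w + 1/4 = (w - 1/2)^2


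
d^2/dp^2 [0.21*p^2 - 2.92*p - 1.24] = 0.420000000000000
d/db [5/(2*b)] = -5/(2*b^2)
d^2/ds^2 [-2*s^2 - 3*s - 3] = -4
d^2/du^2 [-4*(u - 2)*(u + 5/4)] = -8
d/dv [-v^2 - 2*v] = -2*v - 2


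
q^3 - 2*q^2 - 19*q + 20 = (q - 5)*(q - 1)*(q + 4)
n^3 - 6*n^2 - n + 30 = (n - 5)*(n - 3)*(n + 2)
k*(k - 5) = k^2 - 5*k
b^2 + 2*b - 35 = (b - 5)*(b + 7)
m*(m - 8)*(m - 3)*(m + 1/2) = m^4 - 21*m^3/2 + 37*m^2/2 + 12*m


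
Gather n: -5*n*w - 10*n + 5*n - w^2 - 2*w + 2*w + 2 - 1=n*(-5*w - 5) - w^2 + 1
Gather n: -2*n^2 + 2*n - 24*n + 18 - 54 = -2*n^2 - 22*n - 36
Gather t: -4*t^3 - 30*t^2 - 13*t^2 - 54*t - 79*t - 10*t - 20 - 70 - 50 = -4*t^3 - 43*t^2 - 143*t - 140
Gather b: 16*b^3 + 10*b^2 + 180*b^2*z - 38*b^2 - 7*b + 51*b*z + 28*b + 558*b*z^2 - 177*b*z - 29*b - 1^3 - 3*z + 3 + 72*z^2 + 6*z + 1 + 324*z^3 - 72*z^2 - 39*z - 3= 16*b^3 + b^2*(180*z - 28) + b*(558*z^2 - 126*z - 8) + 324*z^3 - 36*z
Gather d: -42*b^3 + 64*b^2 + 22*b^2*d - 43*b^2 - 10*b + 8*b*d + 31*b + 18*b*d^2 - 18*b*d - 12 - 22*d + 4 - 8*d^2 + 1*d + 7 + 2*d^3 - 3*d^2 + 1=-42*b^3 + 21*b^2 + 21*b + 2*d^3 + d^2*(18*b - 11) + d*(22*b^2 - 10*b - 21)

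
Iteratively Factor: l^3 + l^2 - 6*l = (l + 3)*(l^2 - 2*l) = (l - 2)*(l + 3)*(l)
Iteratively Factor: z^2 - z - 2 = (z - 2)*(z + 1)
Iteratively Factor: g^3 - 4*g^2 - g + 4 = (g - 4)*(g^2 - 1) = (g - 4)*(g - 1)*(g + 1)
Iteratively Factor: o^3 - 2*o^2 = (o - 2)*(o^2) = o*(o - 2)*(o)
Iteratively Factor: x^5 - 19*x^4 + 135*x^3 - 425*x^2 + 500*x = (x - 5)*(x^4 - 14*x^3 + 65*x^2 - 100*x) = x*(x - 5)*(x^3 - 14*x^2 + 65*x - 100) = x*(x - 5)^2*(x^2 - 9*x + 20) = x*(x - 5)^2*(x - 4)*(x - 5)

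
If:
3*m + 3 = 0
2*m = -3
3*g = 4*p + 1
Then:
No Solution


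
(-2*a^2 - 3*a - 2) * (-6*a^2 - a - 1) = 12*a^4 + 20*a^3 + 17*a^2 + 5*a + 2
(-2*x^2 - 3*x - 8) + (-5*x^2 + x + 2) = -7*x^2 - 2*x - 6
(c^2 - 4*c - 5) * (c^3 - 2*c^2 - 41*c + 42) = c^5 - 6*c^4 - 38*c^3 + 216*c^2 + 37*c - 210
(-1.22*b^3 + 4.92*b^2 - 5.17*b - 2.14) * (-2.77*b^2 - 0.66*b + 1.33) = 3.3794*b^5 - 12.8232*b^4 + 9.4511*b^3 + 15.8836*b^2 - 5.4637*b - 2.8462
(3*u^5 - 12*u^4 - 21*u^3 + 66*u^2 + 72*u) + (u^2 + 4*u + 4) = 3*u^5 - 12*u^4 - 21*u^3 + 67*u^2 + 76*u + 4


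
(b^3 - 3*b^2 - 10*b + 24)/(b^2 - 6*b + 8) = b + 3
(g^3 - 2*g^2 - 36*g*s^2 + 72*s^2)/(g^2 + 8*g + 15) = (g^3 - 2*g^2 - 36*g*s^2 + 72*s^2)/(g^2 + 8*g + 15)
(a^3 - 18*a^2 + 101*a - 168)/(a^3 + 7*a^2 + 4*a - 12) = (a^3 - 18*a^2 + 101*a - 168)/(a^3 + 7*a^2 + 4*a - 12)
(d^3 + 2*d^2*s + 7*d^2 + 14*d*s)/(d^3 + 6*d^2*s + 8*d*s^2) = (d + 7)/(d + 4*s)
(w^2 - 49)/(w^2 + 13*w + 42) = (w - 7)/(w + 6)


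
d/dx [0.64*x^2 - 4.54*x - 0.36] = 1.28*x - 4.54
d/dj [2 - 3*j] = -3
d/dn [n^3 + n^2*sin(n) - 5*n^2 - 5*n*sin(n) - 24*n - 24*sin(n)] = n^2*cos(n) + 3*n^2 + 2*n*sin(n) - 5*n*cos(n) - 10*n - 5*sin(n) - 24*cos(n) - 24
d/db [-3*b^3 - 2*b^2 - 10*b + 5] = -9*b^2 - 4*b - 10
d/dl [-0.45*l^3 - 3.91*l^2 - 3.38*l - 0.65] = -1.35*l^2 - 7.82*l - 3.38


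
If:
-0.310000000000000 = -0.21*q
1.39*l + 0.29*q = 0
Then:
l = -0.31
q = 1.48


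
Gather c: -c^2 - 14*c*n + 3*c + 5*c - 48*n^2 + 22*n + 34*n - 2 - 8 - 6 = -c^2 + c*(8 - 14*n) - 48*n^2 + 56*n - 16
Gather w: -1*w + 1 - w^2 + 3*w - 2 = -w^2 + 2*w - 1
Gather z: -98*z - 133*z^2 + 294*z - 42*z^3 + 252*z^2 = -42*z^3 + 119*z^2 + 196*z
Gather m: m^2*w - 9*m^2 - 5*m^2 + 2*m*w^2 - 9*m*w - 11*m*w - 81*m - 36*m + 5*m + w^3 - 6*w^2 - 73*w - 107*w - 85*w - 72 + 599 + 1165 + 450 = m^2*(w - 14) + m*(2*w^2 - 20*w - 112) + w^3 - 6*w^2 - 265*w + 2142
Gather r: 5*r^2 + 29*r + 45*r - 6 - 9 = 5*r^2 + 74*r - 15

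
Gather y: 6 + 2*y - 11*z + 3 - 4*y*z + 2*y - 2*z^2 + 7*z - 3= y*(4 - 4*z) - 2*z^2 - 4*z + 6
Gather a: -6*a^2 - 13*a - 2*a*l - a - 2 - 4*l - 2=-6*a^2 + a*(-2*l - 14) - 4*l - 4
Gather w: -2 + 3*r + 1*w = 3*r + w - 2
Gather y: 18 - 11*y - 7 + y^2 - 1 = y^2 - 11*y + 10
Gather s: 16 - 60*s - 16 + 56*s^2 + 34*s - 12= 56*s^2 - 26*s - 12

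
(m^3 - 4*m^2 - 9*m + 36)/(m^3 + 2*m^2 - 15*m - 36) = (m - 3)/(m + 3)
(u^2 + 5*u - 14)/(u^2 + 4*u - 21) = (u - 2)/(u - 3)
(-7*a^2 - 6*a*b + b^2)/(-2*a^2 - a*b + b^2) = (7*a - b)/(2*a - b)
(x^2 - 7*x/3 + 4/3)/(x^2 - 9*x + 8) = (x - 4/3)/(x - 8)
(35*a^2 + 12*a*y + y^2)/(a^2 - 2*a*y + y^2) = (35*a^2 + 12*a*y + y^2)/(a^2 - 2*a*y + y^2)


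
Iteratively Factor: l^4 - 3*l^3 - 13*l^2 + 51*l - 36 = (l + 4)*(l^3 - 7*l^2 + 15*l - 9) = (l - 3)*(l + 4)*(l^2 - 4*l + 3) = (l - 3)*(l - 1)*(l + 4)*(l - 3)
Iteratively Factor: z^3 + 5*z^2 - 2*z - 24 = (z + 4)*(z^2 + z - 6) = (z + 3)*(z + 4)*(z - 2)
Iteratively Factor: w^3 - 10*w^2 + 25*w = (w)*(w^2 - 10*w + 25) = w*(w - 5)*(w - 5)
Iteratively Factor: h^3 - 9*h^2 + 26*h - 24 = (h - 2)*(h^2 - 7*h + 12) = (h - 4)*(h - 2)*(h - 3)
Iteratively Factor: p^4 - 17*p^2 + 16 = (p - 4)*(p^3 + 4*p^2 - p - 4) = (p - 4)*(p + 1)*(p^2 + 3*p - 4) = (p - 4)*(p + 1)*(p + 4)*(p - 1)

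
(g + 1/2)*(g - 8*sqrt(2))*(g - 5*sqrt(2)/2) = g^3 - 21*sqrt(2)*g^2/2 + g^2/2 - 21*sqrt(2)*g/4 + 40*g + 20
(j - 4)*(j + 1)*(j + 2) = j^3 - j^2 - 10*j - 8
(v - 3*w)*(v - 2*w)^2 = v^3 - 7*v^2*w + 16*v*w^2 - 12*w^3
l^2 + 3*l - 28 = (l - 4)*(l + 7)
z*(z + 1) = z^2 + z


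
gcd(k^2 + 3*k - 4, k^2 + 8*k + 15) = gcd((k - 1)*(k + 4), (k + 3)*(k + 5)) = 1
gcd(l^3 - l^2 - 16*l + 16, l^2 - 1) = l - 1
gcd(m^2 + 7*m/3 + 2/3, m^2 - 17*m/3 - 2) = m + 1/3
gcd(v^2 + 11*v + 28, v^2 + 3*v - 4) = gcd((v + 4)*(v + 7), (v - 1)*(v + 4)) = v + 4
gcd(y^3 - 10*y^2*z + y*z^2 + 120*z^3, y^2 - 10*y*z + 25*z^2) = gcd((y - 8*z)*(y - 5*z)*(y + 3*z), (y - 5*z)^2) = y - 5*z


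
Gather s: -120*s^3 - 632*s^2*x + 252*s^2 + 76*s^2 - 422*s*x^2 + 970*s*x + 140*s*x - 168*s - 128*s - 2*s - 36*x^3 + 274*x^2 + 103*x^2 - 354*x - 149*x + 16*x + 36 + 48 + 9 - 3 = -120*s^3 + s^2*(328 - 632*x) + s*(-422*x^2 + 1110*x - 298) - 36*x^3 + 377*x^2 - 487*x + 90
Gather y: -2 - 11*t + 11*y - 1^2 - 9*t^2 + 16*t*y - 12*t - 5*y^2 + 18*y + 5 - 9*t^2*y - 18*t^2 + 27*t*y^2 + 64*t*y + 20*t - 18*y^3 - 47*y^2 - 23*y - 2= -27*t^2 - 3*t - 18*y^3 + y^2*(27*t - 52) + y*(-9*t^2 + 80*t + 6)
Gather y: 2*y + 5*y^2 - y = 5*y^2 + y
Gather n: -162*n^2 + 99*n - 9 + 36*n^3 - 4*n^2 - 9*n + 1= 36*n^3 - 166*n^2 + 90*n - 8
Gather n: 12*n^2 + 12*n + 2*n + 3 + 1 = 12*n^2 + 14*n + 4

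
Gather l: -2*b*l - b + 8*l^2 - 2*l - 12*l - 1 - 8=-b + 8*l^2 + l*(-2*b - 14) - 9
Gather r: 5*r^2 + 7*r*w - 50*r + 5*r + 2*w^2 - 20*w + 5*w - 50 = 5*r^2 + r*(7*w - 45) + 2*w^2 - 15*w - 50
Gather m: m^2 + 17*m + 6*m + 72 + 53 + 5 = m^2 + 23*m + 130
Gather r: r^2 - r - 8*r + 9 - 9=r^2 - 9*r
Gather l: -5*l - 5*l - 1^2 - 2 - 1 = -10*l - 4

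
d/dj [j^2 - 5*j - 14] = 2*j - 5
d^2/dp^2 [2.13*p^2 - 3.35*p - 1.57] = 4.26000000000000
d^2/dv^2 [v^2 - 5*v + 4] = 2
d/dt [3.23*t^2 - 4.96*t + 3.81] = 6.46*t - 4.96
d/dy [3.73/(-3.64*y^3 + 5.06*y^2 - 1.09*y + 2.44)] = (40.7316*y^2 - 37.7476*y + 4.0657)/(3.64*y^3 - 5.06*y^2 + 1.09*y - 2.44)^2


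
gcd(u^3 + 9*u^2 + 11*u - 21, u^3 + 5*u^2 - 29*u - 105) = u^2 + 10*u + 21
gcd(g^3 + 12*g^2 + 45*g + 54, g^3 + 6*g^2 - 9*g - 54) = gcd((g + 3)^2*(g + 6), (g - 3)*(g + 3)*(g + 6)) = g^2 + 9*g + 18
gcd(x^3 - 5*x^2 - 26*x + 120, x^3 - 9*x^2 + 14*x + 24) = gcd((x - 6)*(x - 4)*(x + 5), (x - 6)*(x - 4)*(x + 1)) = x^2 - 10*x + 24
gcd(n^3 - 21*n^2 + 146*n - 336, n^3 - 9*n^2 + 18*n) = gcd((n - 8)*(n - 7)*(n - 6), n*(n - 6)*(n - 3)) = n - 6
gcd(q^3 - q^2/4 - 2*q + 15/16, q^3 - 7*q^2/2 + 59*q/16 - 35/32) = q^2 - 7*q/4 + 5/8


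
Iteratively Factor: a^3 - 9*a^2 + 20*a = (a - 4)*(a^2 - 5*a) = a*(a - 4)*(a - 5)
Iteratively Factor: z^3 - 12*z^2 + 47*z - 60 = (z - 3)*(z^2 - 9*z + 20) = (z - 5)*(z - 3)*(z - 4)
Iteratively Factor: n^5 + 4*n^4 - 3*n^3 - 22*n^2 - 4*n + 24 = (n - 2)*(n^4 + 6*n^3 + 9*n^2 - 4*n - 12) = (n - 2)*(n + 3)*(n^3 + 3*n^2 - 4) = (n - 2)*(n + 2)*(n + 3)*(n^2 + n - 2) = (n - 2)*(n + 2)^2*(n + 3)*(n - 1)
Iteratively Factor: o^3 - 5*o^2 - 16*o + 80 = (o - 5)*(o^2 - 16) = (o - 5)*(o - 4)*(o + 4)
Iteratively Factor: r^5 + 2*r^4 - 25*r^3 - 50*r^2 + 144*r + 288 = (r + 3)*(r^4 - r^3 - 22*r^2 + 16*r + 96) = (r - 3)*(r + 3)*(r^3 + 2*r^2 - 16*r - 32) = (r - 4)*(r - 3)*(r + 3)*(r^2 + 6*r + 8) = (r - 4)*(r - 3)*(r + 3)*(r + 4)*(r + 2)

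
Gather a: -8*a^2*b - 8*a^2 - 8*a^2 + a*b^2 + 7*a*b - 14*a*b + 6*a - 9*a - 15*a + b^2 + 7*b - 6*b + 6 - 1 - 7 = a^2*(-8*b - 16) + a*(b^2 - 7*b - 18) + b^2 + b - 2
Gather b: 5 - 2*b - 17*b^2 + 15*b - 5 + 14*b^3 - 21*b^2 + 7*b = 14*b^3 - 38*b^2 + 20*b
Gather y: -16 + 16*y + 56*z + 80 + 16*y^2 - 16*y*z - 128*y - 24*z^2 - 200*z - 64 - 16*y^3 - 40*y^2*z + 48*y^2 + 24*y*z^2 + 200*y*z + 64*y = -16*y^3 + y^2*(64 - 40*z) + y*(24*z^2 + 184*z - 48) - 24*z^2 - 144*z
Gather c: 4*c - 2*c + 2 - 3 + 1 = 2*c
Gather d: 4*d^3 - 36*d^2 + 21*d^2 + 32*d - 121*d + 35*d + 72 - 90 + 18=4*d^3 - 15*d^2 - 54*d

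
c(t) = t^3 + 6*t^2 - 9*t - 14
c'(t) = 3*t^2 + 12*t - 9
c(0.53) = -16.94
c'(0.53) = -1.80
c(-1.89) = 17.69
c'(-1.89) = -20.96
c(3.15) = 48.44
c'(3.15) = 58.57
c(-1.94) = 18.74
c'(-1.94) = -20.99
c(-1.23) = 4.29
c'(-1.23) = -19.22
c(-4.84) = 56.73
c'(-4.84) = 3.20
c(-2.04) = 20.84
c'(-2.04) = -21.00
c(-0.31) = -10.66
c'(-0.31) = -12.43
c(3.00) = 40.00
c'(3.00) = 54.00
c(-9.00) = -176.00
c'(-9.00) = 126.00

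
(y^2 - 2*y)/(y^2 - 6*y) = (y - 2)/(y - 6)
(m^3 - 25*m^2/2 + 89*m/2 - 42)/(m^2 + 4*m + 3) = (2*m^3 - 25*m^2 + 89*m - 84)/(2*(m^2 + 4*m + 3))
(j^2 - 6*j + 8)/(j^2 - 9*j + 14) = (j - 4)/(j - 7)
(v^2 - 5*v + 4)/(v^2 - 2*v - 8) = (v - 1)/(v + 2)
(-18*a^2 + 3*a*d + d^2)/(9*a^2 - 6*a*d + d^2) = (-6*a - d)/(3*a - d)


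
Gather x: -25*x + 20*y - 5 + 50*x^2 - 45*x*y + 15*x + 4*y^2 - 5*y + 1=50*x^2 + x*(-45*y - 10) + 4*y^2 + 15*y - 4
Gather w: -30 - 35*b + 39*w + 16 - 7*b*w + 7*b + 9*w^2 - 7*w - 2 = -28*b + 9*w^2 + w*(32 - 7*b) - 16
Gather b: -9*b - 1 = -9*b - 1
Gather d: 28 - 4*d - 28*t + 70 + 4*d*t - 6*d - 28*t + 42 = d*(4*t - 10) - 56*t + 140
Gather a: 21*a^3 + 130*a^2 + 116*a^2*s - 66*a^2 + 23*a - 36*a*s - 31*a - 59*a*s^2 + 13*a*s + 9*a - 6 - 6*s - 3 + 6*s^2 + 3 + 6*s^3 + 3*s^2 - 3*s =21*a^3 + a^2*(116*s + 64) + a*(-59*s^2 - 23*s + 1) + 6*s^3 + 9*s^2 - 9*s - 6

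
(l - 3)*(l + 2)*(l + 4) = l^3 + 3*l^2 - 10*l - 24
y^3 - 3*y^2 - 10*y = y*(y - 5)*(y + 2)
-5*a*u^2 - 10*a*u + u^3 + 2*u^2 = u*(-5*a + u)*(u + 2)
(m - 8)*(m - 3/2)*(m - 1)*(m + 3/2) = m^4 - 9*m^3 + 23*m^2/4 + 81*m/4 - 18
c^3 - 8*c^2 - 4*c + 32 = (c - 8)*(c - 2)*(c + 2)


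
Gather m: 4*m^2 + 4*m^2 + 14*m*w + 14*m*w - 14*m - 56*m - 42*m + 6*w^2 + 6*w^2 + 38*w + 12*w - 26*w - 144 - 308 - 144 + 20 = 8*m^2 + m*(28*w - 112) + 12*w^2 + 24*w - 576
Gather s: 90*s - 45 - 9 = 90*s - 54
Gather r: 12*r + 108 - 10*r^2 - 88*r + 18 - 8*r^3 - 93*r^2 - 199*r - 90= -8*r^3 - 103*r^2 - 275*r + 36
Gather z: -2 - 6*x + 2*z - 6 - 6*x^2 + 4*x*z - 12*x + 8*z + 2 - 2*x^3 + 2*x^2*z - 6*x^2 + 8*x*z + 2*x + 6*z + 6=-2*x^3 - 12*x^2 - 16*x + z*(2*x^2 + 12*x + 16)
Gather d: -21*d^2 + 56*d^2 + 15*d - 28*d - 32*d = 35*d^2 - 45*d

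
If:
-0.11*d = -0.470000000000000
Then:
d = 4.27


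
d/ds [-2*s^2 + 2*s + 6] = 2 - 4*s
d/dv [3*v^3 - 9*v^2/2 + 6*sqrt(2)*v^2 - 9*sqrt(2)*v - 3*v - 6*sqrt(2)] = 9*v^2 - 9*v + 12*sqrt(2)*v - 9*sqrt(2) - 3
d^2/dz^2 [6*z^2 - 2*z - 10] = 12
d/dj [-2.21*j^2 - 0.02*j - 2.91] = -4.42*j - 0.02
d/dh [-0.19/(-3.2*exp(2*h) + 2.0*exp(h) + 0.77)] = (0.38 - 1.216*exp(h))*exp(h)/(-3.2*exp(2*h) + 2.0*exp(h) + 0.77)^2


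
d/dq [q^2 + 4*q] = 2*q + 4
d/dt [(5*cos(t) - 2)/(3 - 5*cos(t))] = -5*sin(t)/(5*cos(t) - 3)^2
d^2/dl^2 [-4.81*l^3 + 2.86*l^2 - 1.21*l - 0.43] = 5.72 - 28.86*l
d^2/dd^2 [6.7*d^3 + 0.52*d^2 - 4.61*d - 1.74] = 40.2*d + 1.04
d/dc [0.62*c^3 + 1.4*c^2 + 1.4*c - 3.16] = 1.86*c^2 + 2.8*c + 1.4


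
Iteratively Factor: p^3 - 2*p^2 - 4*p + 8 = (p - 2)*(p^2 - 4) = (p - 2)^2*(p + 2)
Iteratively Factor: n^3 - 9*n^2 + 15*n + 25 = (n - 5)*(n^2 - 4*n - 5) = (n - 5)^2*(n + 1)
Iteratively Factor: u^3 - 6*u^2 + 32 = (u + 2)*(u^2 - 8*u + 16) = (u - 4)*(u + 2)*(u - 4)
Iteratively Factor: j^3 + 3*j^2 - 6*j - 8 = (j - 2)*(j^2 + 5*j + 4) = (j - 2)*(j + 1)*(j + 4)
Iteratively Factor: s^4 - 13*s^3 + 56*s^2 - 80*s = (s - 5)*(s^3 - 8*s^2 + 16*s) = (s - 5)*(s - 4)*(s^2 - 4*s) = s*(s - 5)*(s - 4)*(s - 4)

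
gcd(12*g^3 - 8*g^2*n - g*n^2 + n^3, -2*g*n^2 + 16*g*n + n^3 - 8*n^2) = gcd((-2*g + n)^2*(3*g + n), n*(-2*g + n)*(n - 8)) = 2*g - n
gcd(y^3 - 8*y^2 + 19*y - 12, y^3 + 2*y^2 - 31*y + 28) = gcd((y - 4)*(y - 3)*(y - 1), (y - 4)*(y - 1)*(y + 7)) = y^2 - 5*y + 4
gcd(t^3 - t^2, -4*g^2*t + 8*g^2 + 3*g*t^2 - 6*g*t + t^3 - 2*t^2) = 1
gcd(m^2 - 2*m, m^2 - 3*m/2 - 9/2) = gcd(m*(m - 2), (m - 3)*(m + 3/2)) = 1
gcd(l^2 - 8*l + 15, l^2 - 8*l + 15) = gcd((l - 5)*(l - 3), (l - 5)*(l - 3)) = l^2 - 8*l + 15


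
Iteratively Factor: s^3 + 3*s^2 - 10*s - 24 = (s - 3)*(s^2 + 6*s + 8) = (s - 3)*(s + 2)*(s + 4)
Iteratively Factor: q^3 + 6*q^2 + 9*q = (q)*(q^2 + 6*q + 9) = q*(q + 3)*(q + 3)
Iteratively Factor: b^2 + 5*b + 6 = (b + 3)*(b + 2)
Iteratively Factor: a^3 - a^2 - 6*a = (a + 2)*(a^2 - 3*a) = (a - 3)*(a + 2)*(a)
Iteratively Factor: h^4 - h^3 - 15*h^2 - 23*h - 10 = (h - 5)*(h^3 + 4*h^2 + 5*h + 2) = (h - 5)*(h + 1)*(h^2 + 3*h + 2) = (h - 5)*(h + 1)^2*(h + 2)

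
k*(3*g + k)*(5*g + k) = 15*g^2*k + 8*g*k^2 + k^3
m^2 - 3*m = m*(m - 3)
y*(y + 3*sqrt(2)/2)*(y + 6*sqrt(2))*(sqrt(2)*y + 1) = sqrt(2)*y^4 + 16*y^3 + 51*sqrt(2)*y^2/2 + 18*y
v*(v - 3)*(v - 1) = v^3 - 4*v^2 + 3*v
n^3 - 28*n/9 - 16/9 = (n - 2)*(n + 2/3)*(n + 4/3)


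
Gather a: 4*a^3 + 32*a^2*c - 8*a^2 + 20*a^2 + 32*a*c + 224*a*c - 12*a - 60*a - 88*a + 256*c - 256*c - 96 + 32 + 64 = 4*a^3 + a^2*(32*c + 12) + a*(256*c - 160)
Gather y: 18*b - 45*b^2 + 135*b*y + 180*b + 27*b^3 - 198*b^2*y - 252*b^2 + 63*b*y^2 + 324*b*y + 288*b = 27*b^3 - 297*b^2 + 63*b*y^2 + 486*b + y*(-198*b^2 + 459*b)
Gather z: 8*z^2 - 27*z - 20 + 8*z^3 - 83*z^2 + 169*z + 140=8*z^3 - 75*z^2 + 142*z + 120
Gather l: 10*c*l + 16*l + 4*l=l*(10*c + 20)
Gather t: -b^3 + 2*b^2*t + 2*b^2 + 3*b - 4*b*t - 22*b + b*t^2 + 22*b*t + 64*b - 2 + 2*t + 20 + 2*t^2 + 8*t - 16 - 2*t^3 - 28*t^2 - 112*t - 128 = -b^3 + 2*b^2 + 45*b - 2*t^3 + t^2*(b - 26) + t*(2*b^2 + 18*b - 102) - 126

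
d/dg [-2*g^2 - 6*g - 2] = -4*g - 6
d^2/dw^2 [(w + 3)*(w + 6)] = 2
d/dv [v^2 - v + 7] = 2*v - 1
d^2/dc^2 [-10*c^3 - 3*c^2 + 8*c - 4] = -60*c - 6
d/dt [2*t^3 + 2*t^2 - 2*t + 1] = 6*t^2 + 4*t - 2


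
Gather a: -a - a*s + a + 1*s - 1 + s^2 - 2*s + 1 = -a*s + s^2 - s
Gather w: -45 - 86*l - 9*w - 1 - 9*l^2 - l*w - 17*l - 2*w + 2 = -9*l^2 - 103*l + w*(-l - 11) - 44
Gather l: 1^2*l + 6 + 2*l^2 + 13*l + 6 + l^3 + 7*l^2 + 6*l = l^3 + 9*l^2 + 20*l + 12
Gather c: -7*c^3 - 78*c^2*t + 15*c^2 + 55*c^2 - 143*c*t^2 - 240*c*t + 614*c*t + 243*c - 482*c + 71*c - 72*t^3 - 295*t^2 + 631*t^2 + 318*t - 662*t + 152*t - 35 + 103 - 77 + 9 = -7*c^3 + c^2*(70 - 78*t) + c*(-143*t^2 + 374*t - 168) - 72*t^3 + 336*t^2 - 192*t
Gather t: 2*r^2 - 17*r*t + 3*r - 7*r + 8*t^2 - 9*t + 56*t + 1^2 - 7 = 2*r^2 - 4*r + 8*t^2 + t*(47 - 17*r) - 6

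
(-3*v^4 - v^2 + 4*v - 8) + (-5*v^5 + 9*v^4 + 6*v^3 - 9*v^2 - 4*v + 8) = -5*v^5 + 6*v^4 + 6*v^3 - 10*v^2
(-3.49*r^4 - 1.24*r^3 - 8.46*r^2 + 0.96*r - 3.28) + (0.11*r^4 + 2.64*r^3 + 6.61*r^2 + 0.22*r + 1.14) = -3.38*r^4 + 1.4*r^3 - 1.85*r^2 + 1.18*r - 2.14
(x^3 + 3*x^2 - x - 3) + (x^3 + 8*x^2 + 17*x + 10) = 2*x^3 + 11*x^2 + 16*x + 7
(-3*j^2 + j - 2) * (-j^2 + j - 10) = 3*j^4 - 4*j^3 + 33*j^2 - 12*j + 20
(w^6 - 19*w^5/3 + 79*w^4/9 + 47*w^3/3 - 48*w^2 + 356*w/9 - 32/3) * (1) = w^6 - 19*w^5/3 + 79*w^4/9 + 47*w^3/3 - 48*w^2 + 356*w/9 - 32/3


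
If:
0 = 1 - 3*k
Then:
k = 1/3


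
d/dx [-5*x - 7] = -5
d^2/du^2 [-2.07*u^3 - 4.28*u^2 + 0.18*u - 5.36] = -12.42*u - 8.56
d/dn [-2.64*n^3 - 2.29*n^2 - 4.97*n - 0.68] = -7.92*n^2 - 4.58*n - 4.97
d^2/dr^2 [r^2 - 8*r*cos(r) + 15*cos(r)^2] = 8*r*cos(r) + 60*sin(r)^2 + 16*sin(r) - 28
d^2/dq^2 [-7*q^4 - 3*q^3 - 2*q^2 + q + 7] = -84*q^2 - 18*q - 4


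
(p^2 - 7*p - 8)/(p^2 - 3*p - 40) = (p + 1)/(p + 5)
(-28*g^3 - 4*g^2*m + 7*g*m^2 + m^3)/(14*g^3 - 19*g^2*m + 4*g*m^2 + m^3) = (-2*g - m)/(g - m)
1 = 1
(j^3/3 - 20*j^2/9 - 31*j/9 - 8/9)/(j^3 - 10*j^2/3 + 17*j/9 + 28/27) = 3*(j^2 - 7*j - 8)/(9*j^2 - 33*j + 28)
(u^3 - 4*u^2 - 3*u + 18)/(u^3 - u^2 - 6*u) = (u - 3)/u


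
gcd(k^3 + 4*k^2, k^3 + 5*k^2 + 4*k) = k^2 + 4*k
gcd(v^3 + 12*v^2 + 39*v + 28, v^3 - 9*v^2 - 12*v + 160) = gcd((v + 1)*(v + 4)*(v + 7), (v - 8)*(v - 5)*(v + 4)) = v + 4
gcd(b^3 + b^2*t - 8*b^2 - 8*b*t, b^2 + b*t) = b^2 + b*t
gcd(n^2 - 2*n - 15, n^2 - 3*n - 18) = n + 3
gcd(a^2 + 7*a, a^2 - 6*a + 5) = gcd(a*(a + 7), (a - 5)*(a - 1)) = 1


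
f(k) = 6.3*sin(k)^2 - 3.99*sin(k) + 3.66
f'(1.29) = 2.25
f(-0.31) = 5.46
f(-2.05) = 12.16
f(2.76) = 3.05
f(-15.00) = 8.92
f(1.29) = 5.64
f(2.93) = 3.10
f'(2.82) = 0.01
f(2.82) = 3.03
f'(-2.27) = 8.77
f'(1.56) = 0.09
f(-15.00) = 8.92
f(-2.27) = 10.40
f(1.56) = 5.97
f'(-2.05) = 6.99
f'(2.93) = 1.31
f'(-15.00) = 9.26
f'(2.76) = -0.65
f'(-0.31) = -7.46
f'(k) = 12.6*sin(k)*cos(k) - 3.99*cos(k)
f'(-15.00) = 9.26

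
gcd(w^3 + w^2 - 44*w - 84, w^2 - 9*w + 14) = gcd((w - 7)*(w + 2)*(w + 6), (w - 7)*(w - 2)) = w - 7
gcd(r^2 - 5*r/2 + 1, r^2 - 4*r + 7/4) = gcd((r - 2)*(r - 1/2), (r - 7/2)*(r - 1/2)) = r - 1/2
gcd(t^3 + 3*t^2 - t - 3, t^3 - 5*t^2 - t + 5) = t^2 - 1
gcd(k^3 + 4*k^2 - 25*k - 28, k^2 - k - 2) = k + 1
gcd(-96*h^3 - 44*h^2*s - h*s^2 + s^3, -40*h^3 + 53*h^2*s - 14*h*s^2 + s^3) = -8*h + s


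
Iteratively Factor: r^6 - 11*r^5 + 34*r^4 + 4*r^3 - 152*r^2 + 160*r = (r - 4)*(r^5 - 7*r^4 + 6*r^3 + 28*r^2 - 40*r) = (r - 4)*(r - 2)*(r^4 - 5*r^3 - 4*r^2 + 20*r) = (r - 4)*(r - 2)*(r + 2)*(r^3 - 7*r^2 + 10*r) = r*(r - 4)*(r - 2)*(r + 2)*(r^2 - 7*r + 10) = r*(r - 4)*(r - 2)^2*(r + 2)*(r - 5)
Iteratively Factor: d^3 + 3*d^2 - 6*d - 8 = (d - 2)*(d^2 + 5*d + 4) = (d - 2)*(d + 1)*(d + 4)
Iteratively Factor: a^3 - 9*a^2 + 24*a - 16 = (a - 4)*(a^2 - 5*a + 4) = (a - 4)*(a - 1)*(a - 4)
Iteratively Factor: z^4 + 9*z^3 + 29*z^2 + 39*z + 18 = (z + 3)*(z^3 + 6*z^2 + 11*z + 6) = (z + 2)*(z + 3)*(z^2 + 4*z + 3) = (z + 1)*(z + 2)*(z + 3)*(z + 3)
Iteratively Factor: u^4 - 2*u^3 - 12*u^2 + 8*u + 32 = (u + 2)*(u^3 - 4*u^2 - 4*u + 16) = (u - 2)*(u + 2)*(u^2 - 2*u - 8) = (u - 2)*(u + 2)^2*(u - 4)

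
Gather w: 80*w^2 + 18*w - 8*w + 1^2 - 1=80*w^2 + 10*w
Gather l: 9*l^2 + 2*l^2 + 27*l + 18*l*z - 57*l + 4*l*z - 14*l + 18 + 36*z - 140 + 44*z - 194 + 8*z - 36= 11*l^2 + l*(22*z - 44) + 88*z - 352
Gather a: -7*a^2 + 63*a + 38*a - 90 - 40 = -7*a^2 + 101*a - 130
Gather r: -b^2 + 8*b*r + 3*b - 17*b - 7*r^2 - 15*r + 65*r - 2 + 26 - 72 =-b^2 - 14*b - 7*r^2 + r*(8*b + 50) - 48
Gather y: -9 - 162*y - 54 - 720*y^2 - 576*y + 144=-720*y^2 - 738*y + 81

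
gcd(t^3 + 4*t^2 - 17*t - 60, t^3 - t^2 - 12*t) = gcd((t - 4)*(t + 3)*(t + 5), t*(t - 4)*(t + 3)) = t^2 - t - 12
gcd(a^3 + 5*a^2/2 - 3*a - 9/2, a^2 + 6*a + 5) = a + 1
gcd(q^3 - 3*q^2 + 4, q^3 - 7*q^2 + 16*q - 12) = q^2 - 4*q + 4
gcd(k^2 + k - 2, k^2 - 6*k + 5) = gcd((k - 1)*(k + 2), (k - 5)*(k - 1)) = k - 1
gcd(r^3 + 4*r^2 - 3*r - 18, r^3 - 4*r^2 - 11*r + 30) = r^2 + r - 6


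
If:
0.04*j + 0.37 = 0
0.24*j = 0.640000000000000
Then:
No Solution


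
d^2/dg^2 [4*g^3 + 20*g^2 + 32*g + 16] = 24*g + 40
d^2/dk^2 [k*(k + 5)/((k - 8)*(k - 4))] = 2*(17*k^3 - 96*k^2 - 480*k + 2944)/(k^6 - 36*k^5 + 528*k^4 - 4032*k^3 + 16896*k^2 - 36864*k + 32768)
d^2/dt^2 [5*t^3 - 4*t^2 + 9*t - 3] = 30*t - 8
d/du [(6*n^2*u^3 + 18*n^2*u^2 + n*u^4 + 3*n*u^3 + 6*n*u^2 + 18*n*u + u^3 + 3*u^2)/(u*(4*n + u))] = (48*n^3*u + 72*n^3 + 18*n^2*u^2 + 24*n^2*u + 24*n^2 + 2*n*u^3 + 3*n*u^2 + 8*n*u - 6*n + u^2)/(16*n^2 + 8*n*u + u^2)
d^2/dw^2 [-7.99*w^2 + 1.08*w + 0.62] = -15.9800000000000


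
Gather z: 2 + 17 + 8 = 27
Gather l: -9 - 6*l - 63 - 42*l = -48*l - 72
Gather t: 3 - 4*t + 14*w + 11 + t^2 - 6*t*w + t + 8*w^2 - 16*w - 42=t^2 + t*(-6*w - 3) + 8*w^2 - 2*w - 28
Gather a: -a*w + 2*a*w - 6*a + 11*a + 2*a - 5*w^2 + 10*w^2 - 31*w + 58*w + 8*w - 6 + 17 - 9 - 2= a*(w + 7) + 5*w^2 + 35*w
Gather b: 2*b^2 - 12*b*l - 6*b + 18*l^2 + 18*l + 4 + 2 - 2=2*b^2 + b*(-12*l - 6) + 18*l^2 + 18*l + 4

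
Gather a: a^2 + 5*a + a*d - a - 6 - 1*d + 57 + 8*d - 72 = a^2 + a*(d + 4) + 7*d - 21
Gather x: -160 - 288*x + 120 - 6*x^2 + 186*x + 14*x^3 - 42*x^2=14*x^3 - 48*x^2 - 102*x - 40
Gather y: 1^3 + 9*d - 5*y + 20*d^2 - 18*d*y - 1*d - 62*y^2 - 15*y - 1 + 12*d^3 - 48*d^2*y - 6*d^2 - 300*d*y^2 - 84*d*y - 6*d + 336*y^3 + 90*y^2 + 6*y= 12*d^3 + 14*d^2 + 2*d + 336*y^3 + y^2*(28 - 300*d) + y*(-48*d^2 - 102*d - 14)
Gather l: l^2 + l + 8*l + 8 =l^2 + 9*l + 8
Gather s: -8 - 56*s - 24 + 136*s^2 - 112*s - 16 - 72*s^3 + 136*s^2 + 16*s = -72*s^3 + 272*s^2 - 152*s - 48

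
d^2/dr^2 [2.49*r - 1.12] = 0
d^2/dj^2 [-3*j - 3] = 0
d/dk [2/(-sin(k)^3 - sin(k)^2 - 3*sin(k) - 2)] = 2*(3*sin(k)^2 + 2*sin(k) + 3)*cos(k)/(sin(k)^3 + sin(k)^2 + 3*sin(k) + 2)^2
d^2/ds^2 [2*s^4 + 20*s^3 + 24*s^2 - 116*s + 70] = 24*s^2 + 120*s + 48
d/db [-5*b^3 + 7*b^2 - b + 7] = -15*b^2 + 14*b - 1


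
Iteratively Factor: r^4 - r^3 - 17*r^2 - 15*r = (r + 3)*(r^3 - 4*r^2 - 5*r) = r*(r + 3)*(r^2 - 4*r - 5) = r*(r - 5)*(r + 3)*(r + 1)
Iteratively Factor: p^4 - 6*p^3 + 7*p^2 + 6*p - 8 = (p - 1)*(p^3 - 5*p^2 + 2*p + 8) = (p - 4)*(p - 1)*(p^2 - p - 2) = (p - 4)*(p - 2)*(p - 1)*(p + 1)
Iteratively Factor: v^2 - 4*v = (v)*(v - 4)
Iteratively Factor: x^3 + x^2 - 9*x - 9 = (x - 3)*(x^2 + 4*x + 3) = (x - 3)*(x + 1)*(x + 3)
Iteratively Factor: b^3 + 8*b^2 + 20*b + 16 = (b + 4)*(b^2 + 4*b + 4) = (b + 2)*(b + 4)*(b + 2)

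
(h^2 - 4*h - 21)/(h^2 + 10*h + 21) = (h - 7)/(h + 7)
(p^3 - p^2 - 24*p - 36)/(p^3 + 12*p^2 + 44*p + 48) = (p^2 - 3*p - 18)/(p^2 + 10*p + 24)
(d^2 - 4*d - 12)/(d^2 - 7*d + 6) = (d + 2)/(d - 1)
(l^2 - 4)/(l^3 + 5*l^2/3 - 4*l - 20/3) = 3/(3*l + 5)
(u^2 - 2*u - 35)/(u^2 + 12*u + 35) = (u - 7)/(u + 7)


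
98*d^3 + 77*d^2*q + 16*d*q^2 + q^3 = (2*d + q)*(7*d + q)^2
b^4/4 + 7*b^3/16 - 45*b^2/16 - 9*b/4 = b*(b/4 + 1)*(b - 3)*(b + 3/4)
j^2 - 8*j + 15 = (j - 5)*(j - 3)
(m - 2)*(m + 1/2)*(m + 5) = m^3 + 7*m^2/2 - 17*m/2 - 5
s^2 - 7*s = s*(s - 7)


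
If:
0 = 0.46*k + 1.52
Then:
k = -3.30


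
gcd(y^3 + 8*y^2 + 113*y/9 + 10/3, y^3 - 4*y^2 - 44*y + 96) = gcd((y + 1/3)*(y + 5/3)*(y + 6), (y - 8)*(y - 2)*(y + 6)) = y + 6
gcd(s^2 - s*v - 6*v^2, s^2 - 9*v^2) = s - 3*v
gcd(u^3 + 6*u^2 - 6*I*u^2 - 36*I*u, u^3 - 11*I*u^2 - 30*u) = u^2 - 6*I*u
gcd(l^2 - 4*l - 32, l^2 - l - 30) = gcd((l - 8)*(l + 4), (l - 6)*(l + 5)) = 1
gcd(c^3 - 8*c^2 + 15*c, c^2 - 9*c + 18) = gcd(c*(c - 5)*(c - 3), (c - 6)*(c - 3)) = c - 3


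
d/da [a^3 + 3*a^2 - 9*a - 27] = 3*a^2 + 6*a - 9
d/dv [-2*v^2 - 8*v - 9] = -4*v - 8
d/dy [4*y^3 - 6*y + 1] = 12*y^2 - 6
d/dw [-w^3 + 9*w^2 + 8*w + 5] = -3*w^2 + 18*w + 8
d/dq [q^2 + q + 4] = 2*q + 1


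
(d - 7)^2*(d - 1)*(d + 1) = d^4 - 14*d^3 + 48*d^2 + 14*d - 49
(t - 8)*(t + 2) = t^2 - 6*t - 16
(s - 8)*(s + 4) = s^2 - 4*s - 32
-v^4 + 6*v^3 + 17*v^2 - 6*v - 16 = (v - 8)*(v + 2)*(I*v - I)*(I*v + I)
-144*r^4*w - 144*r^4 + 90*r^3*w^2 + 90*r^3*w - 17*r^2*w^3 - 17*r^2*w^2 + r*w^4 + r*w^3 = (-8*r + w)*(-6*r + w)*(-3*r + w)*(r*w + r)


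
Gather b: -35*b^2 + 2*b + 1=-35*b^2 + 2*b + 1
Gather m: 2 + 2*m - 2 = 2*m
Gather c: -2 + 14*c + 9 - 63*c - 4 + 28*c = 3 - 21*c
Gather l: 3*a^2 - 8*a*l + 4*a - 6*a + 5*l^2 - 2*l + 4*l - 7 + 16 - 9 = 3*a^2 - 2*a + 5*l^2 + l*(2 - 8*a)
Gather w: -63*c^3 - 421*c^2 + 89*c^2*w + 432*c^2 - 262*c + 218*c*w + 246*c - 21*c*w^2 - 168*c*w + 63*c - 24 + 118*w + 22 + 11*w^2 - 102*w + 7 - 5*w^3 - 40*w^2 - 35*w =-63*c^3 + 11*c^2 + 47*c - 5*w^3 + w^2*(-21*c - 29) + w*(89*c^2 + 50*c - 19) + 5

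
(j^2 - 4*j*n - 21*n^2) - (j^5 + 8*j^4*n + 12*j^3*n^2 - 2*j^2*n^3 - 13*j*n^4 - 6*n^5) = -j^5 - 8*j^4*n - 12*j^3*n^2 + 2*j^2*n^3 + j^2 + 13*j*n^4 - 4*j*n + 6*n^5 - 21*n^2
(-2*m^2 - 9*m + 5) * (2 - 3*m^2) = 6*m^4 + 27*m^3 - 19*m^2 - 18*m + 10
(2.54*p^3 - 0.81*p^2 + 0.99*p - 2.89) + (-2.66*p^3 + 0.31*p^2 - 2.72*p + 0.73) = -0.12*p^3 - 0.5*p^2 - 1.73*p - 2.16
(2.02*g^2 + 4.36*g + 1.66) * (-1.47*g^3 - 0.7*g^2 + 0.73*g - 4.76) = -2.9694*g^5 - 7.8232*g^4 - 4.0176*g^3 - 7.5944*g^2 - 19.5418*g - 7.9016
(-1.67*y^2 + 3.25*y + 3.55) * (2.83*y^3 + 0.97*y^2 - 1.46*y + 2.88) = -4.7261*y^5 + 7.5776*y^4 + 15.6372*y^3 - 6.1111*y^2 + 4.177*y + 10.224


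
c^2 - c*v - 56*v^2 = (c - 8*v)*(c + 7*v)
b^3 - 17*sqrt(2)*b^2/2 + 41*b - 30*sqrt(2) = (b - 5*sqrt(2))*(b - 2*sqrt(2))*(b - 3*sqrt(2)/2)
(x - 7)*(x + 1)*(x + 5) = x^3 - x^2 - 37*x - 35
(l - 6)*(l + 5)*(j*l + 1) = j*l^3 - j*l^2 - 30*j*l + l^2 - l - 30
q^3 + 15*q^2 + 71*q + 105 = (q + 3)*(q + 5)*(q + 7)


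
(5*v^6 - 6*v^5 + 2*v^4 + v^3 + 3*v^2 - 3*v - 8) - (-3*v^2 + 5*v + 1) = 5*v^6 - 6*v^5 + 2*v^4 + v^3 + 6*v^2 - 8*v - 9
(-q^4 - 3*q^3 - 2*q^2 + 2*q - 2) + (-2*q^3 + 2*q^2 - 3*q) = -q^4 - 5*q^3 - q - 2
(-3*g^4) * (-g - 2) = 3*g^5 + 6*g^4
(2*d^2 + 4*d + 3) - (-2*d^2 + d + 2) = 4*d^2 + 3*d + 1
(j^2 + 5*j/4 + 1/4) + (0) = j^2 + 5*j/4 + 1/4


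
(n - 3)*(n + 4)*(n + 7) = n^3 + 8*n^2 - 5*n - 84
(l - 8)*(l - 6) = l^2 - 14*l + 48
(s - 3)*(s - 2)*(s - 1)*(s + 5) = s^4 - s^3 - 19*s^2 + 49*s - 30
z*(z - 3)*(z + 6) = z^3 + 3*z^2 - 18*z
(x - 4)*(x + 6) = x^2 + 2*x - 24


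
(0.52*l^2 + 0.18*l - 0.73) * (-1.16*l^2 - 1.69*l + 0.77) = -0.6032*l^4 - 1.0876*l^3 + 0.943*l^2 + 1.3723*l - 0.5621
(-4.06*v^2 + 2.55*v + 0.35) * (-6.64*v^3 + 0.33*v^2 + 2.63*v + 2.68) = 26.9584*v^5 - 18.2718*v^4 - 12.1603*v^3 - 4.0588*v^2 + 7.7545*v + 0.938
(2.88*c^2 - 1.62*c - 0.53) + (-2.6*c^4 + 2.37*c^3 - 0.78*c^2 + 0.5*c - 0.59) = -2.6*c^4 + 2.37*c^3 + 2.1*c^2 - 1.12*c - 1.12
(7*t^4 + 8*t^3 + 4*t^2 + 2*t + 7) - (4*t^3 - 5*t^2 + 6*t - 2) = 7*t^4 + 4*t^3 + 9*t^2 - 4*t + 9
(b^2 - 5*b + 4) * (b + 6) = b^3 + b^2 - 26*b + 24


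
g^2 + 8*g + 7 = (g + 1)*(g + 7)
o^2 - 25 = (o - 5)*(o + 5)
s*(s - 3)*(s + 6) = s^3 + 3*s^2 - 18*s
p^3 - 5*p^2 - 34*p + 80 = (p - 8)*(p - 2)*(p + 5)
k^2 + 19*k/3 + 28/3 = (k + 7/3)*(k + 4)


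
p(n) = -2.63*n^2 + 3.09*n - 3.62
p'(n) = 3.09 - 5.26*n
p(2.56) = -12.95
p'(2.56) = -10.38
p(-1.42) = -13.31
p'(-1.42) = 10.56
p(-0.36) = -5.07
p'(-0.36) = 4.98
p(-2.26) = -24.04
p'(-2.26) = 14.98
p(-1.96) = -19.78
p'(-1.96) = 13.40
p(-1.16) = -10.74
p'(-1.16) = 9.19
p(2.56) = -12.95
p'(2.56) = -10.38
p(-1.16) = -10.74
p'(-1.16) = 9.19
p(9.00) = -188.84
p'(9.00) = -44.25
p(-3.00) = -36.56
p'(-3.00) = 18.87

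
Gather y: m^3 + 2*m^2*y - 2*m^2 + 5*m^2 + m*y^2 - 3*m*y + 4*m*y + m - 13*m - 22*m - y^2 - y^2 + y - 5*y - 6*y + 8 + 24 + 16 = m^3 + 3*m^2 - 34*m + y^2*(m - 2) + y*(2*m^2 + m - 10) + 48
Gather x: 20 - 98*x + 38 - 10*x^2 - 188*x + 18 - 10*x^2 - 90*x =-20*x^2 - 376*x + 76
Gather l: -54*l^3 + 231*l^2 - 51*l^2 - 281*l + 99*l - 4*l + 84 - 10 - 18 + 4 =-54*l^3 + 180*l^2 - 186*l + 60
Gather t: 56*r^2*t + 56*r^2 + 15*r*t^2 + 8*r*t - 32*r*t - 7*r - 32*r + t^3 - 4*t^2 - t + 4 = 56*r^2 - 39*r + t^3 + t^2*(15*r - 4) + t*(56*r^2 - 24*r - 1) + 4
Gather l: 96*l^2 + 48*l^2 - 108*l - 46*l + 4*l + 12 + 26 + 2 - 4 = 144*l^2 - 150*l + 36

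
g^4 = g^4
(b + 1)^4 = b^4 + 4*b^3 + 6*b^2 + 4*b + 1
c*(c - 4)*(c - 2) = c^3 - 6*c^2 + 8*c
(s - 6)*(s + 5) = s^2 - s - 30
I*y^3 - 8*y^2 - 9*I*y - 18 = (y + 3*I)*(y + 6*I)*(I*y + 1)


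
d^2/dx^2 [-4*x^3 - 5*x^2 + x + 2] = -24*x - 10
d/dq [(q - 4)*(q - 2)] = 2*q - 6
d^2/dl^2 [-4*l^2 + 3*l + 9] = -8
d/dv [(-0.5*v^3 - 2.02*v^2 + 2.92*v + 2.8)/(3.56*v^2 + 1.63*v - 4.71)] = (-1.78*v^4 - 1.63*v^3 - 6.6228*v^2 - 0.907599999999999*v - 18.3172)/(12.6736*v^4 + 11.6056*v^3 - 30.8783*v^2 - 15.3546*v + 22.1841)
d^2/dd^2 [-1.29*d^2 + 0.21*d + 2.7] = -2.58000000000000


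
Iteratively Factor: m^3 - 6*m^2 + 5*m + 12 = (m + 1)*(m^2 - 7*m + 12) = (m - 4)*(m + 1)*(m - 3)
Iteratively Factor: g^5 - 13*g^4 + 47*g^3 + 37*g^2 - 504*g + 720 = (g - 4)*(g^4 - 9*g^3 + 11*g^2 + 81*g - 180) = (g - 5)*(g - 4)*(g^3 - 4*g^2 - 9*g + 36) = (g - 5)*(g - 4)^2*(g^2 - 9) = (g - 5)*(g - 4)^2*(g - 3)*(g + 3)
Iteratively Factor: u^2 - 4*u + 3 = (u - 1)*(u - 3)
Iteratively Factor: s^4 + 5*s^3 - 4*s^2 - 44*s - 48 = (s + 2)*(s^3 + 3*s^2 - 10*s - 24) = (s + 2)*(s + 4)*(s^2 - s - 6) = (s - 3)*(s + 2)*(s + 4)*(s + 2)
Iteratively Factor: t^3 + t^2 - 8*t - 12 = (t + 2)*(t^2 - t - 6) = (t - 3)*(t + 2)*(t + 2)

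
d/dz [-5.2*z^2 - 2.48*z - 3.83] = -10.4*z - 2.48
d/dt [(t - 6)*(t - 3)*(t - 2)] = 3*t^2 - 22*t + 36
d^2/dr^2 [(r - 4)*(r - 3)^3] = 6*(r - 3)*(2*r - 7)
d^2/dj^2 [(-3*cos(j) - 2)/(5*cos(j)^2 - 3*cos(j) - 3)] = 2*(-675*(1 - cos(2*j))^2*cos(j) - 245*(1 - cos(2*j))^2 + 384*cos(j) - 602*cos(2*j) - 630*cos(3*j) + 150*cos(5*j) + 546)/(6*cos(j) - 5*cos(2*j) + 1)^3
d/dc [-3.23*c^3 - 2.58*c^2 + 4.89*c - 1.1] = -9.69*c^2 - 5.16*c + 4.89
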